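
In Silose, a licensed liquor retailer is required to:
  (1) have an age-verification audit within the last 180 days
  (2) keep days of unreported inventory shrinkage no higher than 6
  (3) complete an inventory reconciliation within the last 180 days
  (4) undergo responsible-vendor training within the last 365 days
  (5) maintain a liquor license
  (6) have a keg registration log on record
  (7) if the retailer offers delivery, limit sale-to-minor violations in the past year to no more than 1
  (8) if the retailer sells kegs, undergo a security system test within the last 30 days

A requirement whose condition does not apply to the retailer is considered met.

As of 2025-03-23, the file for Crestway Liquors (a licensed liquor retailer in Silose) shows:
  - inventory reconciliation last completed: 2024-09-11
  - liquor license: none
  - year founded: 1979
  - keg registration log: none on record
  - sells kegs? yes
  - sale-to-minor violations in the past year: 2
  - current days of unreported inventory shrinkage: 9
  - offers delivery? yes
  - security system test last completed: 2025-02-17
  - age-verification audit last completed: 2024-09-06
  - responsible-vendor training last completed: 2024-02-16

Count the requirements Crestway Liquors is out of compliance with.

8

1. age-verification audit 198 days ago vs limit 180 → not met
2. days of unreported inventory shrinkage 9 > 6 → not met
3. inventory reconciliation 193 days ago vs limit 180 → not met
4. responsible-vendor training 401 days ago vs limit 365 → not met
5. liquor license absent → not met
6. keg registration log absent → not met
7. condition 'offers delivery' holds; sale-to-minor violations in the past year 2 > 1 → not met
8. condition 'sells kegs' holds; security system test 34 days ago vs limit 30 → not met
Not met: 8 of 8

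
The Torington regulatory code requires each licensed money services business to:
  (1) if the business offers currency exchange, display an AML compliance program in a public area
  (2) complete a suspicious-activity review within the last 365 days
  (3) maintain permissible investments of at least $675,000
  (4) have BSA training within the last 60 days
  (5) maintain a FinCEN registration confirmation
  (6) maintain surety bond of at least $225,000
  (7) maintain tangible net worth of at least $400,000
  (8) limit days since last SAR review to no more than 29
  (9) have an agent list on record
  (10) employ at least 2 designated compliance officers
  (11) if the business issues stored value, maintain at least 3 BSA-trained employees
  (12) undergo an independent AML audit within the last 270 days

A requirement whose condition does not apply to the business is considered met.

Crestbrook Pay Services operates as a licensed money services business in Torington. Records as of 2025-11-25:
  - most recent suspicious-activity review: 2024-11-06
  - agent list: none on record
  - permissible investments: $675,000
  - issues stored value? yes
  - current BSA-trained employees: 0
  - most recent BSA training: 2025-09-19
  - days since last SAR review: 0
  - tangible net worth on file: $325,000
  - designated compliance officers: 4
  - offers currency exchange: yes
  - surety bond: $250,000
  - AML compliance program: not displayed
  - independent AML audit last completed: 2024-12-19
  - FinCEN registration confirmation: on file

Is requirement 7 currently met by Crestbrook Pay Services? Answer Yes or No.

No

7. tangible net worth $325,000 < $400,000 → not met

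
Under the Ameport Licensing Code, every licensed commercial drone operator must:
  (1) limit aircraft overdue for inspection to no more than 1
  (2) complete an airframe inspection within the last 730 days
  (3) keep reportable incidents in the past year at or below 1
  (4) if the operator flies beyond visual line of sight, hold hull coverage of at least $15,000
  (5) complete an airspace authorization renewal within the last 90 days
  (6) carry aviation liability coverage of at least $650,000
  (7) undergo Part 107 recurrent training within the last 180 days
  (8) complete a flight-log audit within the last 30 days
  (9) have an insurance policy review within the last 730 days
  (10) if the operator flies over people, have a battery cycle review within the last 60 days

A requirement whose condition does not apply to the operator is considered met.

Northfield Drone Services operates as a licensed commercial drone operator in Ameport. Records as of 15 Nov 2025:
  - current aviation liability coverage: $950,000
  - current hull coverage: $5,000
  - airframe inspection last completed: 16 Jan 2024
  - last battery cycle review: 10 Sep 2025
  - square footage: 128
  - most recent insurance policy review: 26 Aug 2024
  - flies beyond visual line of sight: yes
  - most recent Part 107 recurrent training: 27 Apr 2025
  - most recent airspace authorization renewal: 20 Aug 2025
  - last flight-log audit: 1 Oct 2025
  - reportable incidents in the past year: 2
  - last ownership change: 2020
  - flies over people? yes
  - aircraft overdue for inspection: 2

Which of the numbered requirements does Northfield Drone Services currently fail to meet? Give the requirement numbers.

1. aircraft overdue for inspection 2 > 1 → not met
2. airframe inspection 669 days ago vs limit 730 → met
3. reportable incidents in the past year 2 > 1 → not met
4. condition 'flies beyond visual line of sight' holds; hull coverage $5,000 < $15,000 → not met
5. airspace authorization renewal 87 days ago vs limit 90 → met
6. aviation liability coverage $950,000 ≥ $650,000 → met
7. Part 107 recurrent training 202 days ago vs limit 180 → not met
8. flight-log audit 45 days ago vs limit 30 → not met
9. insurance policy review 446 days ago vs limit 730 → met
10. condition 'flies over people' holds; battery cycle review 66 days ago vs limit 60 → not met
Not met: 1, 3, 4, 7, 8, 10

1, 3, 4, 7, 8, 10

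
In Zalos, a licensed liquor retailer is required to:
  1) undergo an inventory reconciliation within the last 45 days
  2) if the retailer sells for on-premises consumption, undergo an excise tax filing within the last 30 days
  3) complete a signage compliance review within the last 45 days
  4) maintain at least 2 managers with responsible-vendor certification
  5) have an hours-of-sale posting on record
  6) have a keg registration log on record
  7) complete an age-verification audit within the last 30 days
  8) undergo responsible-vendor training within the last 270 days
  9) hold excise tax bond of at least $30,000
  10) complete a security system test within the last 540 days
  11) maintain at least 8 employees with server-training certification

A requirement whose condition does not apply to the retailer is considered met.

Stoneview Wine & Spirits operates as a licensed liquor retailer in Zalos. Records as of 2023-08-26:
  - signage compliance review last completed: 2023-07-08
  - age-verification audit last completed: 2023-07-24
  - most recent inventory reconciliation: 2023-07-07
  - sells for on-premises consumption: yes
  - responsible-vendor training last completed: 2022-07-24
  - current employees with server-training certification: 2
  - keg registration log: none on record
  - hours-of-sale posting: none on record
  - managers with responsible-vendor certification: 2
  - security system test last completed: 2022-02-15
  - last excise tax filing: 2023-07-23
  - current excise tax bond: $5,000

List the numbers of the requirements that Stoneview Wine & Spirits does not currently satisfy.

1. inventory reconciliation 50 days ago vs limit 45 → not met
2. condition 'sells for on-premises consumption' holds; excise tax filing 34 days ago vs limit 30 → not met
3. signage compliance review 49 days ago vs limit 45 → not met
4. managers with responsible-vendor certification 2 ≥ 2 → met
5. hours-of-sale posting absent → not met
6. keg registration log absent → not met
7. age-verification audit 33 days ago vs limit 30 → not met
8. responsible-vendor training 398 days ago vs limit 270 → not met
9. excise tax bond $5,000 < $30,000 → not met
10. security system test 557 days ago vs limit 540 → not met
11. employees with server-training certification 2 < 8 → not met
Not met: 1, 2, 3, 5, 6, 7, 8, 9, 10, 11

1, 2, 3, 5, 6, 7, 8, 9, 10, 11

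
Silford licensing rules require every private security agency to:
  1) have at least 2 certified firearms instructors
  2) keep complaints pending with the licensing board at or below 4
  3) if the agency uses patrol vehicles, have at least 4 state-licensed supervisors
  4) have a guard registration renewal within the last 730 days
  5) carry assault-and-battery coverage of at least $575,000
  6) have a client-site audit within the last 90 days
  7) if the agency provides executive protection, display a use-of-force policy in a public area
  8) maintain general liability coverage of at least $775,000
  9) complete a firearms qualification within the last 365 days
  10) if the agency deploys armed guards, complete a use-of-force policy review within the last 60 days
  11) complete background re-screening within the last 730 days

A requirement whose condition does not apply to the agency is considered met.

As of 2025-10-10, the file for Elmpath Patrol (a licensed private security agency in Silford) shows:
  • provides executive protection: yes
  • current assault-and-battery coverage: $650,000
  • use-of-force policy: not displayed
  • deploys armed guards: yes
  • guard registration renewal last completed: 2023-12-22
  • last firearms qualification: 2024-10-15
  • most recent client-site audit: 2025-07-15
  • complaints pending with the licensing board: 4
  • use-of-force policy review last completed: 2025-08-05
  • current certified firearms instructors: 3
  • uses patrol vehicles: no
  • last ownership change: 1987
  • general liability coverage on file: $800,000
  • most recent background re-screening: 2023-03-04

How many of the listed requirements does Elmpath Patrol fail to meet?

1. certified firearms instructors 3 ≥ 2 → met
2. complaints pending with the licensing board 4 ≤ 4 → met
3. condition 'uses patrol vehicles' does not hold → requirement n/a → met
4. guard registration renewal 658 days ago vs limit 730 → met
5. assault-and-battery coverage $650,000 ≥ $575,000 → met
6. client-site audit 87 days ago vs limit 90 → met
7. condition 'provides executive protection' holds; use-of-force policy absent → not met
8. general liability coverage $800,000 ≥ $775,000 → met
9. firearms qualification 360 days ago vs limit 365 → met
10. condition 'deploys armed guards' holds; use-of-force policy review 66 days ago vs limit 60 → not met
11. background re-screening 951 days ago vs limit 730 → not met
Not met: 3 of 11

3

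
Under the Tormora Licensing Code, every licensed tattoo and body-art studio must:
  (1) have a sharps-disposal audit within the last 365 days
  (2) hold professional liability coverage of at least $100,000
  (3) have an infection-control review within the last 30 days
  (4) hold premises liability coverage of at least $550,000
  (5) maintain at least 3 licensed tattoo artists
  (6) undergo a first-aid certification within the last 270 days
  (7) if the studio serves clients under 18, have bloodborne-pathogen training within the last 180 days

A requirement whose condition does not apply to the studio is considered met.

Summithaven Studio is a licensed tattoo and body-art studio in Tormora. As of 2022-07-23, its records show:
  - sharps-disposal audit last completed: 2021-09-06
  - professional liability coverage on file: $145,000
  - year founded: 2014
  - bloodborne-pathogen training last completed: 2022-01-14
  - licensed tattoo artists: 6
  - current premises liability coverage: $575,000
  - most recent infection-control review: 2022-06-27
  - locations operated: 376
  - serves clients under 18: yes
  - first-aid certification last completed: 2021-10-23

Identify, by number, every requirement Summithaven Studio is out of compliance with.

6, 7

1. sharps-disposal audit 320 days ago vs limit 365 → met
2. professional liability coverage $145,000 ≥ $100,000 → met
3. infection-control review 26 days ago vs limit 30 → met
4. premises liability coverage $575,000 ≥ $550,000 → met
5. licensed tattoo artists 6 ≥ 3 → met
6. first-aid certification 273 days ago vs limit 270 → not met
7. condition 'serves clients under 18' holds; bloodborne-pathogen training 190 days ago vs limit 180 → not met
Not met: 6, 7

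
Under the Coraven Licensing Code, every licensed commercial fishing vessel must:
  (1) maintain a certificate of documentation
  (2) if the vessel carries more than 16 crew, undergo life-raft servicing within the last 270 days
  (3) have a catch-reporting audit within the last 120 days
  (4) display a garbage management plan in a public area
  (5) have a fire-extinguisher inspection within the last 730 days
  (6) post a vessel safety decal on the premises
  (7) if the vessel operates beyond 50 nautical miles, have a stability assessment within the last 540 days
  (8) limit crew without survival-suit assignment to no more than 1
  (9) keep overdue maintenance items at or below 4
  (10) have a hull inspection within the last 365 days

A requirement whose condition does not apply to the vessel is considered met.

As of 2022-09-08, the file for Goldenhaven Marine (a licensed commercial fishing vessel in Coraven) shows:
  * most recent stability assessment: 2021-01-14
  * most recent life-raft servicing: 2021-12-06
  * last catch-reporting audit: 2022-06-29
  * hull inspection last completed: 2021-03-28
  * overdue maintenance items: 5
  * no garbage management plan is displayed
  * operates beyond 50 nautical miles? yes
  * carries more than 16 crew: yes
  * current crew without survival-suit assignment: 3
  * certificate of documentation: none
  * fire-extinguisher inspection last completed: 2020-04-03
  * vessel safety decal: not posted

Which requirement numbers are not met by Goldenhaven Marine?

1. certificate of documentation absent → not met
2. condition 'carries more than 16 crew' holds; life-raft servicing 276 days ago vs limit 270 → not met
3. catch-reporting audit 71 days ago vs limit 120 → met
4. garbage management plan absent → not met
5. fire-extinguisher inspection 888 days ago vs limit 730 → not met
6. vessel safety decal absent → not met
7. condition 'operates beyond 50 nautical miles' holds; stability assessment 602 days ago vs limit 540 → not met
8. crew without survival-suit assignment 3 > 1 → not met
9. overdue maintenance items 5 > 4 → not met
10. hull inspection 529 days ago vs limit 365 → not met
Not met: 1, 2, 4, 5, 6, 7, 8, 9, 10

1, 2, 4, 5, 6, 7, 8, 9, 10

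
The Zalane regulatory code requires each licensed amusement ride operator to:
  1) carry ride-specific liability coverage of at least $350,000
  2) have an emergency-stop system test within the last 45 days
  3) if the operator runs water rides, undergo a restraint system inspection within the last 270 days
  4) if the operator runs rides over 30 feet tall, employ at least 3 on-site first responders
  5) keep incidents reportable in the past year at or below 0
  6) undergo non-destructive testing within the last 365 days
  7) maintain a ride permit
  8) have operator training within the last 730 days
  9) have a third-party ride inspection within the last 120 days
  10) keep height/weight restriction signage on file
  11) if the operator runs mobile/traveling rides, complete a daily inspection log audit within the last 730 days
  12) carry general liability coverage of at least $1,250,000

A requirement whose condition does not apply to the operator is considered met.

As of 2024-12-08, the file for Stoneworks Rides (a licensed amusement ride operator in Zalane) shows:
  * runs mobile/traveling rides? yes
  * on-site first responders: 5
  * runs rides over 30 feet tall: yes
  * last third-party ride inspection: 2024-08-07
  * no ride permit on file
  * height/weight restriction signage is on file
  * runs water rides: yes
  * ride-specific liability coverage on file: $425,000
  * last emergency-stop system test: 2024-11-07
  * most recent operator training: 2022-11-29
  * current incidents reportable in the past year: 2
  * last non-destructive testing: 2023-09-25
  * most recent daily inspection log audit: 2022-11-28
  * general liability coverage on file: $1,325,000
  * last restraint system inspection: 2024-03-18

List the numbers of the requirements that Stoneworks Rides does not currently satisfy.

5, 6, 7, 8, 9, 11

1. ride-specific liability coverage $425,000 ≥ $350,000 → met
2. emergency-stop system test 31 days ago vs limit 45 → met
3. condition 'runs water rides' holds; restraint system inspection 265 days ago vs limit 270 → met
4. condition 'runs rides over 30 feet tall' holds; on-site first responders 5 ≥ 3 → met
5. incidents reportable in the past year 2 > 0 → not met
6. non-destructive testing 440 days ago vs limit 365 → not met
7. ride permit absent → not met
8. operator training 740 days ago vs limit 730 → not met
9. third-party ride inspection 123 days ago vs limit 120 → not met
10. height/weight restriction signage present → met
11. condition 'runs mobile/traveling rides' holds; daily inspection log audit 741 days ago vs limit 730 → not met
12. general liability coverage $1,325,000 ≥ $1,250,000 → met
Not met: 5, 6, 7, 8, 9, 11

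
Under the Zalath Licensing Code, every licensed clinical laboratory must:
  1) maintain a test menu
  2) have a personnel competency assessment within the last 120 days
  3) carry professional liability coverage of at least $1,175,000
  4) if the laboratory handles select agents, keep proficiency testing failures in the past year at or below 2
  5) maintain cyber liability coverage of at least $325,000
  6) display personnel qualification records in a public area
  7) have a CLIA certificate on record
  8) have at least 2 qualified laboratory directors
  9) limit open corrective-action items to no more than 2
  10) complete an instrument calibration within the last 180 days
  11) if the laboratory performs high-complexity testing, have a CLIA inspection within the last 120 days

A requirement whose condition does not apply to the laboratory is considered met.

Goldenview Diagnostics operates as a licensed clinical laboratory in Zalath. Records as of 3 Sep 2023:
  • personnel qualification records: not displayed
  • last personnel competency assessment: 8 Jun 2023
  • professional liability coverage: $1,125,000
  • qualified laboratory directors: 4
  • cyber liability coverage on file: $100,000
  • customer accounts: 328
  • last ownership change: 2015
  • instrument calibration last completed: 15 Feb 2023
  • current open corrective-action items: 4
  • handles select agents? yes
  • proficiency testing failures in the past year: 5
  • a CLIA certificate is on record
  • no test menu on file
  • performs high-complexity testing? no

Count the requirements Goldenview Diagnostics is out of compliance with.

1. test menu absent → not met
2. personnel competency assessment 87 days ago vs limit 120 → met
3. professional liability coverage $1,125,000 < $1,175,000 → not met
4. condition 'handles select agents' holds; proficiency testing failures in the past year 5 > 2 → not met
5. cyber liability coverage $100,000 < $325,000 → not met
6. personnel qualification records absent → not met
7. CLIA certificate present → met
8. qualified laboratory directors 4 ≥ 2 → met
9. open corrective-action items 4 > 2 → not met
10. instrument calibration 200 days ago vs limit 180 → not met
11. condition 'performs high-complexity testing' does not hold → requirement n/a → met
Not met: 7 of 11

7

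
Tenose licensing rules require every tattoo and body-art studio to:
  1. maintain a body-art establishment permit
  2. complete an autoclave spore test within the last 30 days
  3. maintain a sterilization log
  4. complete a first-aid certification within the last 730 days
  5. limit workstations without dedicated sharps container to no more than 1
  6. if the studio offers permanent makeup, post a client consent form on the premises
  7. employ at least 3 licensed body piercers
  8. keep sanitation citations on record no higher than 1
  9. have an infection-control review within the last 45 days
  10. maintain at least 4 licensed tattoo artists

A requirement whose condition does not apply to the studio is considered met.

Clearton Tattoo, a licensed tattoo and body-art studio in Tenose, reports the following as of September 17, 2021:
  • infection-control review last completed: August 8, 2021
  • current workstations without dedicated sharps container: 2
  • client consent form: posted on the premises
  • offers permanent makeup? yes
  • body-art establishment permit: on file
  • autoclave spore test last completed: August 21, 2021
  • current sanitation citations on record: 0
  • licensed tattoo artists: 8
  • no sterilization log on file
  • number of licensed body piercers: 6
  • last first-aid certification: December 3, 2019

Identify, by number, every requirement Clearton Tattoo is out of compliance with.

1. body-art establishment permit present → met
2. autoclave spore test 27 days ago vs limit 30 → met
3. sterilization log absent → not met
4. first-aid certification 654 days ago vs limit 730 → met
5. workstations without dedicated sharps container 2 > 1 → not met
6. condition 'offers permanent makeup' holds; client consent form present → met
7. licensed body piercers 6 ≥ 3 → met
8. sanitation citations on record 0 ≤ 1 → met
9. infection-control review 40 days ago vs limit 45 → met
10. licensed tattoo artists 8 ≥ 4 → met
Not met: 3, 5

3, 5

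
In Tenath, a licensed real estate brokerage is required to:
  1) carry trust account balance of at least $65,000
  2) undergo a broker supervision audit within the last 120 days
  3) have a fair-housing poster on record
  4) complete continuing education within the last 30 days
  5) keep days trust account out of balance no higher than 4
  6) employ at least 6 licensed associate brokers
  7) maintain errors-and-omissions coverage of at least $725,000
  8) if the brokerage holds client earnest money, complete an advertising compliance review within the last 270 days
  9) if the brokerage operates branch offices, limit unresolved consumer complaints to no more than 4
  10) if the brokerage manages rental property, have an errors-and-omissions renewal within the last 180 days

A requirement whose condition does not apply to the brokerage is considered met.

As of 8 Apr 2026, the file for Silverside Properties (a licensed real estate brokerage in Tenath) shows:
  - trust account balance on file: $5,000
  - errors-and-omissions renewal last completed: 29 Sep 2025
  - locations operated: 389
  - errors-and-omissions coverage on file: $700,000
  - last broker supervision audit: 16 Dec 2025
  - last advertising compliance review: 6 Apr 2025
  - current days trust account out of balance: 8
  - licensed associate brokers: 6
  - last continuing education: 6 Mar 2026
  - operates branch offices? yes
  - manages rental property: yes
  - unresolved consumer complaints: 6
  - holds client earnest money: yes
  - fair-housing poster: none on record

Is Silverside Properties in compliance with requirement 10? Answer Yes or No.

10. condition 'manages rental property' holds; errors-and-omissions renewal 191 days ago vs limit 180 → not met

No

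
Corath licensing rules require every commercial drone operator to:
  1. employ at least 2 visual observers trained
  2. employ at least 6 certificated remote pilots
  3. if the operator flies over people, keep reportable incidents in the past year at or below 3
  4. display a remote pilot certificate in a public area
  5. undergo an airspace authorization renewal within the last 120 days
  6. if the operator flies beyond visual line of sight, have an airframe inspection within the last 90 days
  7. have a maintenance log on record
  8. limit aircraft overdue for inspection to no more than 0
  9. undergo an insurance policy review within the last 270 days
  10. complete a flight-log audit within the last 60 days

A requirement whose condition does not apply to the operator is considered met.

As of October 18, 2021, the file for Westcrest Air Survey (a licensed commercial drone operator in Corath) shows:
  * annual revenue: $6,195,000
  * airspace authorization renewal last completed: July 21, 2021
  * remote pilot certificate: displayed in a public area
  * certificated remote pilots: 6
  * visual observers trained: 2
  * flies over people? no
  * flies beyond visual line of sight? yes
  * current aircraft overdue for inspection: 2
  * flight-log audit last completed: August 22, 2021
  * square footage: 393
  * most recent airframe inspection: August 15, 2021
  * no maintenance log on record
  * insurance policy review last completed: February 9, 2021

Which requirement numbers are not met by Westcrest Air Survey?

7, 8

1. visual observers trained 2 ≥ 2 → met
2. certificated remote pilots 6 ≥ 6 → met
3. condition 'flies over people' does not hold → requirement n/a → met
4. remote pilot certificate present → met
5. airspace authorization renewal 89 days ago vs limit 120 → met
6. condition 'flies beyond visual line of sight' holds; airframe inspection 64 days ago vs limit 90 → met
7. maintenance log absent → not met
8. aircraft overdue for inspection 2 > 0 → not met
9. insurance policy review 251 days ago vs limit 270 → met
10. flight-log audit 57 days ago vs limit 60 → met
Not met: 7, 8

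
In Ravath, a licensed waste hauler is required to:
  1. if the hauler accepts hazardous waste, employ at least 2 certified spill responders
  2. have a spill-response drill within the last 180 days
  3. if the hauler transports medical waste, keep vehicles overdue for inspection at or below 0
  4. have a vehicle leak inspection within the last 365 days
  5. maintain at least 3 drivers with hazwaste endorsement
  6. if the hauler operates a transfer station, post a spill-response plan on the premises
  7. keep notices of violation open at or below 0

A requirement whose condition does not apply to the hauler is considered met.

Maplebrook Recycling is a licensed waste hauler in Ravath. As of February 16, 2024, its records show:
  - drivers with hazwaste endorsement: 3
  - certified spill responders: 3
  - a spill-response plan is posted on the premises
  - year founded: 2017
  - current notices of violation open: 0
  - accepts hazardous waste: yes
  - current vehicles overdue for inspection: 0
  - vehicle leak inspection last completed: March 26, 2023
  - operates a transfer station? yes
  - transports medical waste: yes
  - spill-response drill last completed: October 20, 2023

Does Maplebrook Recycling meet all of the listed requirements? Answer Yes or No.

Yes

1. condition 'accepts hazardous waste' holds; certified spill responders 3 ≥ 2 → met
2. spill-response drill 119 days ago vs limit 180 → met
3. condition 'transports medical waste' holds; vehicles overdue for inspection 0 ≤ 0 → met
4. vehicle leak inspection 327 days ago vs limit 365 → met
5. drivers with hazwaste endorsement 3 ≥ 3 → met
6. condition 'operates a transfer station' holds; spill-response plan present → met
7. notices of violation open 0 ≤ 0 → met
All met.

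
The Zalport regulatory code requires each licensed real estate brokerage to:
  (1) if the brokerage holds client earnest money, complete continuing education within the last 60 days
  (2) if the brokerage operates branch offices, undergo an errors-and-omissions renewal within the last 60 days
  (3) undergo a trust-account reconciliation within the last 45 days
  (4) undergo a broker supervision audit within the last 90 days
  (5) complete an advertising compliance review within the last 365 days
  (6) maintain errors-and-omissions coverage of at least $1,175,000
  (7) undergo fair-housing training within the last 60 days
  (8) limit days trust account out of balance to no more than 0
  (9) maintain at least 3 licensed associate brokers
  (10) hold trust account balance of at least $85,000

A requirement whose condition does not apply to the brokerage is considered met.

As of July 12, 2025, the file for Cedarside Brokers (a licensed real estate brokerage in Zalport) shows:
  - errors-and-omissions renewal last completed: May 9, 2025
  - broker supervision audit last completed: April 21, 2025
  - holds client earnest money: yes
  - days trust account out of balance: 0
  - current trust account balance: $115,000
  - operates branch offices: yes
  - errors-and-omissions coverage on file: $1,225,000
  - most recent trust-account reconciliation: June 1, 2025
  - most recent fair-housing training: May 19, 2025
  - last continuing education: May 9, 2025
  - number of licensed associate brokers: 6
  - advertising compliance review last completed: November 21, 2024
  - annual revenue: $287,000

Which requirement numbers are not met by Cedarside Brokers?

1, 2

1. condition 'holds client earnest money' holds; continuing education 64 days ago vs limit 60 → not met
2. condition 'operates branch offices' holds; errors-and-omissions renewal 64 days ago vs limit 60 → not met
3. trust-account reconciliation 41 days ago vs limit 45 → met
4. broker supervision audit 82 days ago vs limit 90 → met
5. advertising compliance review 233 days ago vs limit 365 → met
6. errors-and-omissions coverage $1,225,000 ≥ $1,175,000 → met
7. fair-housing training 54 days ago vs limit 60 → met
8. days trust account out of balance 0 ≤ 0 → met
9. licensed associate brokers 6 ≥ 3 → met
10. trust account balance $115,000 ≥ $85,000 → met
Not met: 1, 2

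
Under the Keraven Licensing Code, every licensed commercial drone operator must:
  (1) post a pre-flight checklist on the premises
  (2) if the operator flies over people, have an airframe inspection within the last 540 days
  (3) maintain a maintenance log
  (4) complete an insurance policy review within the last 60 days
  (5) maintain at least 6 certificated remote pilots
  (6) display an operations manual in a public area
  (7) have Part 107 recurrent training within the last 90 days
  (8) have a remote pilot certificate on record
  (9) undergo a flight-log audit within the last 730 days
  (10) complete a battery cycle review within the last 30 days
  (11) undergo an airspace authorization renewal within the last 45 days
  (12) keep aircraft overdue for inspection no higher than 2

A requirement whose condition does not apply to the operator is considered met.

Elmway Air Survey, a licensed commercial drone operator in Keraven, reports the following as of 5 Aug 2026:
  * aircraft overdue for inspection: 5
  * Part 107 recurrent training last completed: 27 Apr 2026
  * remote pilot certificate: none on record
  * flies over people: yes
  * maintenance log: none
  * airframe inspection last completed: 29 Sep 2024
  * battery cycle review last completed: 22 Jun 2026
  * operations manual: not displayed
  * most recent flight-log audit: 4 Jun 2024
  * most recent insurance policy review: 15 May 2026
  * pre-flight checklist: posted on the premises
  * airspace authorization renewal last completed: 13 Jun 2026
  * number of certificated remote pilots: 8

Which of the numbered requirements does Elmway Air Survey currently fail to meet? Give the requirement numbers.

1. pre-flight checklist present → met
2. condition 'flies over people' holds; airframe inspection 675 days ago vs limit 540 → not met
3. maintenance log absent → not met
4. insurance policy review 82 days ago vs limit 60 → not met
5. certificated remote pilots 8 ≥ 6 → met
6. operations manual absent → not met
7. Part 107 recurrent training 100 days ago vs limit 90 → not met
8. remote pilot certificate absent → not met
9. flight-log audit 792 days ago vs limit 730 → not met
10. battery cycle review 44 days ago vs limit 30 → not met
11. airspace authorization renewal 53 days ago vs limit 45 → not met
12. aircraft overdue for inspection 5 > 2 → not met
Not met: 2, 3, 4, 6, 7, 8, 9, 10, 11, 12

2, 3, 4, 6, 7, 8, 9, 10, 11, 12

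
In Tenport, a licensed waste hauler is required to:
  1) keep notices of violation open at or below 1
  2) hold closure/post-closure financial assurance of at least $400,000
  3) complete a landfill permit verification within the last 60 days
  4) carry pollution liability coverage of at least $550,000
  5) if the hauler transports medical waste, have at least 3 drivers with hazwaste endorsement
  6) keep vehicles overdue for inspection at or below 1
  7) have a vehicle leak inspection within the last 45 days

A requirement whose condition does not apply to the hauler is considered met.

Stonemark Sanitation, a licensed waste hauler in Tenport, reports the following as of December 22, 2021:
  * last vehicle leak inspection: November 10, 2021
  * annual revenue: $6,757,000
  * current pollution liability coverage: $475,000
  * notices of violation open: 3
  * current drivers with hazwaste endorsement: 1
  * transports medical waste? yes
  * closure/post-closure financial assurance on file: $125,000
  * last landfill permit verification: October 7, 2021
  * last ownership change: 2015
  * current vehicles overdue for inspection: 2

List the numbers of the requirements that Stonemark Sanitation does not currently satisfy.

1. notices of violation open 3 > 1 → not met
2. closure/post-closure financial assurance $125,000 < $400,000 → not met
3. landfill permit verification 76 days ago vs limit 60 → not met
4. pollution liability coverage $475,000 < $550,000 → not met
5. condition 'transports medical waste' holds; drivers with hazwaste endorsement 1 < 3 → not met
6. vehicles overdue for inspection 2 > 1 → not met
7. vehicle leak inspection 42 days ago vs limit 45 → met
Not met: 1, 2, 3, 4, 5, 6

1, 2, 3, 4, 5, 6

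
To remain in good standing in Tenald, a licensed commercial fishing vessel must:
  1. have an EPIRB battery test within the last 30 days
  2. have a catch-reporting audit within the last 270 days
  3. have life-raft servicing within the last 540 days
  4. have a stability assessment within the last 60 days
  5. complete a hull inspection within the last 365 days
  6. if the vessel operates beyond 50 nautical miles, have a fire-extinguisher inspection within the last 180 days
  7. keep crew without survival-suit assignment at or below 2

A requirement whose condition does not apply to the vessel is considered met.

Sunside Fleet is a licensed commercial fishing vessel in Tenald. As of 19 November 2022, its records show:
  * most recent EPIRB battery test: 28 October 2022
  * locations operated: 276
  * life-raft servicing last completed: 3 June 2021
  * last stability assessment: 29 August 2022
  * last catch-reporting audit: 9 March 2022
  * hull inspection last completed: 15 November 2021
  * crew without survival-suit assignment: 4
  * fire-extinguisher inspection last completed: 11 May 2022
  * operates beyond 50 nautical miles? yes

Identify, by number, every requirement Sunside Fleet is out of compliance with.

4, 5, 6, 7

1. EPIRB battery test 22 days ago vs limit 30 → met
2. catch-reporting audit 255 days ago vs limit 270 → met
3. life-raft servicing 534 days ago vs limit 540 → met
4. stability assessment 82 days ago vs limit 60 → not met
5. hull inspection 369 days ago vs limit 365 → not met
6. condition 'operates beyond 50 nautical miles' holds; fire-extinguisher inspection 192 days ago vs limit 180 → not met
7. crew without survival-suit assignment 4 > 2 → not met
Not met: 4, 5, 6, 7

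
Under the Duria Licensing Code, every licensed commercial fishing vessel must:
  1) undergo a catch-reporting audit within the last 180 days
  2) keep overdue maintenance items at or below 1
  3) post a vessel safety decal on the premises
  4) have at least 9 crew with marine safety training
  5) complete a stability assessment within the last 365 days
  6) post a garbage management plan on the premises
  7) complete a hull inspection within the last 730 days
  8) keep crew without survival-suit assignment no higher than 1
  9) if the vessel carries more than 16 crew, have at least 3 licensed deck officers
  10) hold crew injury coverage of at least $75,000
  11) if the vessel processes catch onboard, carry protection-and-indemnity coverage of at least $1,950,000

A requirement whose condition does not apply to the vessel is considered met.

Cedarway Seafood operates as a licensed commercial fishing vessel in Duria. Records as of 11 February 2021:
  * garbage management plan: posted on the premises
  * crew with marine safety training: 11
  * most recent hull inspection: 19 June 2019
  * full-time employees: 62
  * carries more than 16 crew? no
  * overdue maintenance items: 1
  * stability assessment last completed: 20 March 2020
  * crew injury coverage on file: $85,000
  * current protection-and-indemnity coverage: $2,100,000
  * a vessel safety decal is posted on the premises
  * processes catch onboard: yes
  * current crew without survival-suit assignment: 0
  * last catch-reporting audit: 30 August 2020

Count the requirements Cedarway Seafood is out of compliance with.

1. catch-reporting audit 165 days ago vs limit 180 → met
2. overdue maintenance items 1 ≤ 1 → met
3. vessel safety decal present → met
4. crew with marine safety training 11 ≥ 9 → met
5. stability assessment 328 days ago vs limit 365 → met
6. garbage management plan present → met
7. hull inspection 603 days ago vs limit 730 → met
8. crew without survival-suit assignment 0 ≤ 1 → met
9. condition 'carries more than 16 crew' does not hold → requirement n/a → met
10. crew injury coverage $85,000 ≥ $75,000 → met
11. condition 'processes catch onboard' holds; protection-and-indemnity coverage $2,100,000 ≥ $1,950,000 → met
Not met: 0 of 11

0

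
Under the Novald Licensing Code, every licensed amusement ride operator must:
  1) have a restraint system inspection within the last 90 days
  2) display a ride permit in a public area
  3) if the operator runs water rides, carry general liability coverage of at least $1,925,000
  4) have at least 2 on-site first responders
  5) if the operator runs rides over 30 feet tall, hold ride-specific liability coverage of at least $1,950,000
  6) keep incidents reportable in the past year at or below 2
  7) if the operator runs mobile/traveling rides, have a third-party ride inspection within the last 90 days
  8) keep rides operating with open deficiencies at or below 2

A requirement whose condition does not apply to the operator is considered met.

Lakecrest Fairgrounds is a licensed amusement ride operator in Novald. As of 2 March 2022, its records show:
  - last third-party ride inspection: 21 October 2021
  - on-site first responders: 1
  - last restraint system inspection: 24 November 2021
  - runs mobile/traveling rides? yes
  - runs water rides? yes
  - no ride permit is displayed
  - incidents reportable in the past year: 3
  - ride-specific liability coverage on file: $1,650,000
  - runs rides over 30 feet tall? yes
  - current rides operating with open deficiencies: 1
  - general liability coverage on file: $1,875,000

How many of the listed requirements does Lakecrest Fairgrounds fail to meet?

1. restraint system inspection 98 days ago vs limit 90 → not met
2. ride permit absent → not met
3. condition 'runs water rides' holds; general liability coverage $1,875,000 < $1,925,000 → not met
4. on-site first responders 1 < 2 → not met
5. condition 'runs rides over 30 feet tall' holds; ride-specific liability coverage $1,650,000 < $1,950,000 → not met
6. incidents reportable in the past year 3 > 2 → not met
7. condition 'runs mobile/traveling rides' holds; third-party ride inspection 132 days ago vs limit 90 → not met
8. rides operating with open deficiencies 1 ≤ 2 → met
Not met: 7 of 8

7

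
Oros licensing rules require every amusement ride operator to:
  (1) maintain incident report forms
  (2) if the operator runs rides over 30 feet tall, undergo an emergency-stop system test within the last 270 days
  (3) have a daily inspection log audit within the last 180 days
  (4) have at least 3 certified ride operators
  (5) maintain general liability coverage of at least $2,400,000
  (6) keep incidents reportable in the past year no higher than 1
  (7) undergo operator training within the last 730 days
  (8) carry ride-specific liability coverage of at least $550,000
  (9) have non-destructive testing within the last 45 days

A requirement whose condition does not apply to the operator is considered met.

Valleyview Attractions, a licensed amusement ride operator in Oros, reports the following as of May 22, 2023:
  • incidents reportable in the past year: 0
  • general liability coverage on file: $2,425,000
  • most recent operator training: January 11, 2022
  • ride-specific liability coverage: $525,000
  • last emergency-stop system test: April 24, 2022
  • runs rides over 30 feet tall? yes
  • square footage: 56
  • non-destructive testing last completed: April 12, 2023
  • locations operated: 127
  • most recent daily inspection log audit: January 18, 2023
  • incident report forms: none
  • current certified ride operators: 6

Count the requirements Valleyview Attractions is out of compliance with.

3

1. incident report forms absent → not met
2. condition 'runs rides over 30 feet tall' holds; emergency-stop system test 393 days ago vs limit 270 → not met
3. daily inspection log audit 124 days ago vs limit 180 → met
4. certified ride operators 6 ≥ 3 → met
5. general liability coverage $2,425,000 ≥ $2,400,000 → met
6. incidents reportable in the past year 0 ≤ 1 → met
7. operator training 496 days ago vs limit 730 → met
8. ride-specific liability coverage $525,000 < $550,000 → not met
9. non-destructive testing 40 days ago vs limit 45 → met
Not met: 3 of 9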